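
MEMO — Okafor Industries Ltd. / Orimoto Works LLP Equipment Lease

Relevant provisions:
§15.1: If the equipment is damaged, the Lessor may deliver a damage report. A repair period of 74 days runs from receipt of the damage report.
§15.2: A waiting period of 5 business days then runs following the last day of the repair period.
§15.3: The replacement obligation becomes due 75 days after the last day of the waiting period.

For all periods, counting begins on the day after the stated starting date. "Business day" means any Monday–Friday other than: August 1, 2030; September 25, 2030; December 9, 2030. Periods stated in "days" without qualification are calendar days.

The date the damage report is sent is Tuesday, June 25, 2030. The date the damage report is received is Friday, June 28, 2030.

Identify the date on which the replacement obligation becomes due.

December 1, 2030

Adding 74 calendar days to June 28, 2030 gives September 10, 2030, which is the last day of the repair period.
The last day of the waiting period: 5 business days after Tuesday, September 10, 2030, skipping weekends — Sep 11, Sep 12, Sep 13, Sep 16, Sep 17 — lands on Tuesday, September 17, 2030.
Adding 75 calendar days to September 17, 2030 gives December 1, 2030, which is the date on which the replacement obligation becomes due.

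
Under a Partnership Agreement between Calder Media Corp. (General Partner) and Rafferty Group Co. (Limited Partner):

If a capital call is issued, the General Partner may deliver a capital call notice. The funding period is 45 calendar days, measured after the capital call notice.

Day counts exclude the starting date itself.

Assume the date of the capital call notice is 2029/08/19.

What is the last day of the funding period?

2029/10/03

Adding 45 calendar days to 2029/08/19 gives 2029/10/03, which is the last day of the funding period.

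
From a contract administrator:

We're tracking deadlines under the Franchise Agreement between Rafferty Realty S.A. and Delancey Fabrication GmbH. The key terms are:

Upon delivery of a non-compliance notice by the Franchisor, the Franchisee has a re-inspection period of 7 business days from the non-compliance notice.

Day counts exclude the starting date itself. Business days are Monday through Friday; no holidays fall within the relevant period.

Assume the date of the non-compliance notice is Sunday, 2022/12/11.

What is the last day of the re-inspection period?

The last day of the re-inspection period: counting 7 business days from Sunday, 2022/12/11 (Dec 12, Dec 13, Dec 14, Dec 15, Dec 16, Dec 19, Dec 20, skipping weekends) reaches Tuesday, 2022/12/20.

2022/12/20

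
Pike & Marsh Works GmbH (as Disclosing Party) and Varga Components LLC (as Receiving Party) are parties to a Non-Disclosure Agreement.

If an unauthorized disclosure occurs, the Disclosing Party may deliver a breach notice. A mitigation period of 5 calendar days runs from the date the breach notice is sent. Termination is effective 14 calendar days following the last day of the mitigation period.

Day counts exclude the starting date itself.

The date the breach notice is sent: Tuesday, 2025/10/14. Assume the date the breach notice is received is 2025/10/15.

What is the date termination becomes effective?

The last day of the mitigation period: 5 calendar days after 2025/10/14 is 2025/10/19.
Adding 14 calendar days to 2025/10/19 gives 2025/11/02, which is the date termination becomes effective.

2025/11/02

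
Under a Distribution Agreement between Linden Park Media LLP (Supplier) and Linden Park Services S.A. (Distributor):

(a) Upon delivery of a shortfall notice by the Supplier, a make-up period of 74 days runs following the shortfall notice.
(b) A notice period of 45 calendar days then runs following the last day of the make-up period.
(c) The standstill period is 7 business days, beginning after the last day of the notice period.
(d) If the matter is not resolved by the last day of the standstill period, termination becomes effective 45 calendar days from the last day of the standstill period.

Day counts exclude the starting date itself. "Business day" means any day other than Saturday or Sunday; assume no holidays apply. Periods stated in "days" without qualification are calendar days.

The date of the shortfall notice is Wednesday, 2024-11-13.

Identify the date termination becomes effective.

Adding 74 calendar days to 2024-11-13 gives 2025-01-26, which is the last day of the make-up period.
Adding 45 calendar days to 2025-01-26 gives 2025-03-12, which is the last day of the notice period.
The last day of the standstill period: 7 business days after Wednesday, 2025-03-12, skipping weekends — Mar 13, Mar 14, Mar 17, Mar 18, Mar 19, Mar 20, Mar 21 — lands on Friday, 2025-03-21.
The date termination becomes effective: 2025-03-21 + 45 days = 2025-05-05.

2025-05-05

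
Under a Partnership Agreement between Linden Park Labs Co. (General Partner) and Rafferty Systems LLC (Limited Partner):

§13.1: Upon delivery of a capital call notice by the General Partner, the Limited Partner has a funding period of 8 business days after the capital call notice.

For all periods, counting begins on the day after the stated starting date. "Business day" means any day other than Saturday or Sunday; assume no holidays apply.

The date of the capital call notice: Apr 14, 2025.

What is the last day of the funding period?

Apr 24, 2025

From Monday, Apr 14, 2025, 8 business days (Apr 15, Apr 16, Apr 17, Apr 18, Apr 21, Apr 22, Apr 23, Apr 24, skipping weekends) brings us to Thursday, Apr 24, 2025, which is the last day of the funding period.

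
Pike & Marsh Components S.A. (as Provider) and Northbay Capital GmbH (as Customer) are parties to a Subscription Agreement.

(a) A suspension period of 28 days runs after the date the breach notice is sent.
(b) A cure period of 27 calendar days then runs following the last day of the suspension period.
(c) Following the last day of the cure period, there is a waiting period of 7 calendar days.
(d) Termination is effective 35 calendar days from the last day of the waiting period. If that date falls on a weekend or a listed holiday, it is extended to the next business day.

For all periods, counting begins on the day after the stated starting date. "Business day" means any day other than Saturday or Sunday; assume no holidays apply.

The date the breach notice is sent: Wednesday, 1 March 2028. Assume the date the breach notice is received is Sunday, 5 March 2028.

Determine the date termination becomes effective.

6 June 2028

The last day of the suspension period: 1 March 2028 + 28 days = 29 March 2028.
Adding 27 calendar days to 29 March 2028 gives 25 April 2028, which is the last day of the cure period.
The last day of the waiting period: 7 calendar days after 25 April 2028 is 2 May 2028.
Adding 35 calendar days to 2 May 2028 gives 6 June 2028, which is the date termination becomes effective. 6 June 2028 is a Tuesday, so no roll-forward applies.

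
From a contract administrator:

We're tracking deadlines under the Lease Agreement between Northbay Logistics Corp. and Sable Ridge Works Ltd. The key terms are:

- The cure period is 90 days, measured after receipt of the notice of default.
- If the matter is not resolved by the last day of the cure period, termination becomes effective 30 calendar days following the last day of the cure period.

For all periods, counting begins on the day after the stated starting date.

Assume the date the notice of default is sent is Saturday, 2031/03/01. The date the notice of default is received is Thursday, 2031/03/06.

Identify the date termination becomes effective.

The last day of the cure period: 90 calendar days after 2031/03/06 is 2031/06/04.
The date termination becomes effective: 30 calendar days after 2031/06/04 is 2031/07/04.

2031/07/04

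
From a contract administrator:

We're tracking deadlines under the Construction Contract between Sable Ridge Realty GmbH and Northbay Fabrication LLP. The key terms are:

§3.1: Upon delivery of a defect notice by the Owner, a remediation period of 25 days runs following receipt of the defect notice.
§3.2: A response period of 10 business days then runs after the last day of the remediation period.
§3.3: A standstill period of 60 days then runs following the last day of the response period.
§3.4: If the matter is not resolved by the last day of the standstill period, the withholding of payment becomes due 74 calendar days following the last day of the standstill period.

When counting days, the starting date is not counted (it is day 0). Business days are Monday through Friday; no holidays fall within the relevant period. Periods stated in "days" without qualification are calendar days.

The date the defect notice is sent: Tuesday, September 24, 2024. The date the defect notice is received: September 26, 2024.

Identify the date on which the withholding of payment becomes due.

March 18, 2025

Adding 25 calendar days to September 26, 2024 gives October 21, 2024, which is the last day of the remediation period.
The last day of the response period: counting 10 business days from Monday, October 21, 2024 (Oct 22, Oct 23, Oct 24, Oct 25, Oct 28, Oct 29, Oct 30, Oct 31, Nov 1, Nov 4, skipping weekends) reaches Monday, November 4, 2024.
Adding 60 calendar days to November 4, 2024 gives January 3, 2025, which is the last day of the standstill period.
The date on which the withholding of payment becomes due: 74 calendar days after January 3, 2025 is March 18, 2025.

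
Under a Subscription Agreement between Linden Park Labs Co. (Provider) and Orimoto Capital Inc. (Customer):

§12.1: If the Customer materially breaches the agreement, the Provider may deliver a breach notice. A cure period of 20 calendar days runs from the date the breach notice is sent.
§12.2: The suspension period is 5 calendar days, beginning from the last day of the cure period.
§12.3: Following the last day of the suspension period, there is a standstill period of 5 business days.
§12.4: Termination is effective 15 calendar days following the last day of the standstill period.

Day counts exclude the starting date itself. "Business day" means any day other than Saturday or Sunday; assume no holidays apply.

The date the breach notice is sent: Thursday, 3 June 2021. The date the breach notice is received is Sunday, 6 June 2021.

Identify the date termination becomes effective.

20 July 2021

The last day of the cure period: 20 calendar days after 3 June 2021 is 23 June 2021.
Adding 5 calendar days to 23 June 2021 gives 28 June 2021, which is the last day of the suspension period.
The last day of the standstill period: 5 business days after Monday, 28 June 2021, skipping weekends — Jun 29, Jun 30, Jul 1, Jul 2, Jul 5 — lands on Monday, 5 July 2021.
The date termination becomes effective: 5 July 2021 + 15 days = 20 July 2021.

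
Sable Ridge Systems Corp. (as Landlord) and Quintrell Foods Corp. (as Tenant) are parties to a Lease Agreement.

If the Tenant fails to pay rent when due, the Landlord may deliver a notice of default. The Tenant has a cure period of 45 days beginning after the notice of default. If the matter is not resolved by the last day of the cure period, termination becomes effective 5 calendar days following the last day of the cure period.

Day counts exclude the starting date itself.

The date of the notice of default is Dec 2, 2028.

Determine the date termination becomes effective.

Jan 21, 2029

Adding 45 calendar days to Dec 2, 2028 gives Jan 16, 2029, which is the last day of the cure period.
The date termination becomes effective: Jan 16, 2029 + 5 days = Jan 21, 2029.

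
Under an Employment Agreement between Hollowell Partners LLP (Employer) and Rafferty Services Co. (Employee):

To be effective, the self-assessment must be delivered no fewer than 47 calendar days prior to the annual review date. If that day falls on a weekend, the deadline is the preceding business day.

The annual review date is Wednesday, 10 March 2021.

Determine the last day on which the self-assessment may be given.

Counting back 47 calendar days from 10 March 2021 gives 22 January 2021. That is a Friday, so no adjustment is needed.

22 January 2021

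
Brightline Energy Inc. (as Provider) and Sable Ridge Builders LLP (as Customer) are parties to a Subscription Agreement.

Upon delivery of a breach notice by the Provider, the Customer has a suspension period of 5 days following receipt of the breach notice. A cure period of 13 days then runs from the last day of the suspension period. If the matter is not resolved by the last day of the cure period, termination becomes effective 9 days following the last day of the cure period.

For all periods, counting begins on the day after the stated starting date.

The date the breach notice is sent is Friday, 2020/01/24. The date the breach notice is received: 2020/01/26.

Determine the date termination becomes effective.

The last day of the suspension period: 2020/01/26 + 5 days = 2020/01/31.
Adding 13 calendar days to 2020/01/31 gives 2020/02/13, which is the last day of the cure period.
The date termination becomes effective: 2020/02/13 + 9 days = 2020/02/22.

2020/02/22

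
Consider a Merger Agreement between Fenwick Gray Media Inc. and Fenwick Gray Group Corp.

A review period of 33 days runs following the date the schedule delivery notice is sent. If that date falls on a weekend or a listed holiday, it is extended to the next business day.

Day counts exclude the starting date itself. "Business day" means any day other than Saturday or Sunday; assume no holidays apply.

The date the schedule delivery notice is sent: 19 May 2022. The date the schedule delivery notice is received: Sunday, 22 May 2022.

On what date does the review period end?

21 June 2022

Adding 33 calendar days to 19 May 2022 gives 21 June 2022, which is the last day of the review period. 21 June 2022 is a Tuesday, so no roll-forward applies.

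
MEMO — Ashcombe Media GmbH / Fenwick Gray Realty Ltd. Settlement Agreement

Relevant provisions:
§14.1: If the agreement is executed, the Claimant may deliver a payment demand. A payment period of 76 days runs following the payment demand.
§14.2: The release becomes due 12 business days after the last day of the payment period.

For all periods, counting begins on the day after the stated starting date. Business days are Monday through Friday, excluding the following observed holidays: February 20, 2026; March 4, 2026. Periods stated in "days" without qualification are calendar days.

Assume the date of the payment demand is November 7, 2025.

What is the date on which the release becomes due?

Adding 76 calendar days to November 7, 2025 gives January 22, 2026, which is the last day of the payment period.
The date on which the release becomes due: 12 business days after Thursday, January 22, 2026, skipping weekends — Jan 23, Jan 26, Jan 27, Jan 28, …, Feb 5, Feb 6, Feb 9 — lands on Monday, February 9, 2026.

February 9, 2026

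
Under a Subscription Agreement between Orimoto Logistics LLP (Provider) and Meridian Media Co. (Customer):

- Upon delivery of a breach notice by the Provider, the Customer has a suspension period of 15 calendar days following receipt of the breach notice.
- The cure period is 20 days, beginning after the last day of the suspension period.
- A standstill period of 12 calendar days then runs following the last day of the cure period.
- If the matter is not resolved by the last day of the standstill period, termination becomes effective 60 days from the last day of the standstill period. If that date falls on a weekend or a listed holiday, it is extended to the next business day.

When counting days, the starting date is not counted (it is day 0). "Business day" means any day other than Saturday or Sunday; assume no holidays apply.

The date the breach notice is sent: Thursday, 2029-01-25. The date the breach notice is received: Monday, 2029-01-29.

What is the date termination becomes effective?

The last day of the suspension period: 15 calendar days after 2029-01-29 is 2029-02-13.
Adding 20 calendar days to 2029-02-13 gives 2029-03-05, which is the last day of the cure period.
Adding 12 calendar days to 2029-03-05 gives 2029-03-17, which is the last day of the standstill period.
Adding 60 calendar days to 2029-03-17 gives 2029-05-16, which is the date termination becomes effective. 2029-05-16 is a Wednesday, so no roll-forward applies.

2029-05-16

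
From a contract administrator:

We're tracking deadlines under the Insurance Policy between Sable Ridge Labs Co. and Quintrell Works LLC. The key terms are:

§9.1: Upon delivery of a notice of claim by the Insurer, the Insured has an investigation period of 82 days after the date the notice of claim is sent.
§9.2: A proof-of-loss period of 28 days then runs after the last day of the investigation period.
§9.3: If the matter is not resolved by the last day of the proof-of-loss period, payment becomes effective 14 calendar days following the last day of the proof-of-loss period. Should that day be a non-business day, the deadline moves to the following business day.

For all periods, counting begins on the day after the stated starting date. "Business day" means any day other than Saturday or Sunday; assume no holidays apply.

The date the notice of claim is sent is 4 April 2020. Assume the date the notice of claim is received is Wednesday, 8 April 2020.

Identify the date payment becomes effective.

Adding 82 calendar days to 4 April 2020 gives 25 June 2020, which is the last day of the investigation period.
The last day of the proof-of-loss period: 28 calendar days after 25 June 2020 is 23 July 2020.
Adding 14 calendar days to 23 July 2020 gives 6 August 2020, which is the date payment becomes effective. 6 August 2020 is a Thursday, so no roll-forward applies.

6 August 2020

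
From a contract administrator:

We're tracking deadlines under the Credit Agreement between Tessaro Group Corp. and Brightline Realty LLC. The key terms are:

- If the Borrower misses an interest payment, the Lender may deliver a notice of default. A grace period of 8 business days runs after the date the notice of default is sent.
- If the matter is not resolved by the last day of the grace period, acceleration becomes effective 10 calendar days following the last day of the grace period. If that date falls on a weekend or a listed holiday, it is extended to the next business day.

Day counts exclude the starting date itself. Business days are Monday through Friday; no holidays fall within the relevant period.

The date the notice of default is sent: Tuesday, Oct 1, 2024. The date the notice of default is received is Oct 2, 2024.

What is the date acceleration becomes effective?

The last day of the grace period: 8 business days after Tuesday, Oct 1, 2024, skipping weekends — Oct 2, Oct 3, Oct 4, Oct 7, Oct 8, Oct 9, Oct 10, Oct 11 — lands on Friday, Oct 11, 2024.
The date acceleration becomes effective: 10 calendar days after Oct 11, 2024 is Oct 21, 2024. Oct 21, 2024 is a Monday, so no roll-forward applies.

Oct 21, 2024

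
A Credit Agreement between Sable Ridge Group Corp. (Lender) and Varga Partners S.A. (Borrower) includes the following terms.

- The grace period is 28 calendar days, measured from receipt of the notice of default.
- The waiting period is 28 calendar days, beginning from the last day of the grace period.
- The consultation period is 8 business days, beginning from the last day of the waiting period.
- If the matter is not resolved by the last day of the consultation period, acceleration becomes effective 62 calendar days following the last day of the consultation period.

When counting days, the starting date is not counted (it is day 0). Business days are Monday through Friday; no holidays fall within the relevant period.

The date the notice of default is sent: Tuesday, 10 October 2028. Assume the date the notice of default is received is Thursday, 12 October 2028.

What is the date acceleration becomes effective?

Adding 28 calendar days to 12 October 2028 gives 9 November 2028, which is the last day of the grace period.
The last day of the waiting period: 9 November 2028 + 28 days = 7 December 2028.
The last day of the consultation period: 8 business days after Thursday, 7 December 2028, skipping weekends — Dec 8, Dec 11, Dec 12, Dec 13, Dec 14, Dec 15, Dec 18, Dec 19 — lands on Tuesday, 19 December 2028.
Adding 62 calendar days to 19 December 2028 gives 19 February 2029, which is the date acceleration becomes effective.

19 February 2029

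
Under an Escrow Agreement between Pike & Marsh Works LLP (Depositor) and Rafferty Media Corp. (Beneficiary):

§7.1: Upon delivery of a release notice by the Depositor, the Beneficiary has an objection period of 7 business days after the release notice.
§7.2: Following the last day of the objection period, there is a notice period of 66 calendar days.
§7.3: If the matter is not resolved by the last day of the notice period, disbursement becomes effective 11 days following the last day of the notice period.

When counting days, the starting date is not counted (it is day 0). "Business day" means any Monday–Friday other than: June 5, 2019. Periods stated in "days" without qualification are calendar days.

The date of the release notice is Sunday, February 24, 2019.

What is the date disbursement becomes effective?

May 21, 2019

The last day of the objection period: 7 business days after Sunday, February 24, 2019, skipping weekends — Feb 25, Feb 26, Feb 27, Feb 28, Mar 1, Mar 4, Mar 5 — lands on Tuesday, March 5, 2019.
The last day of the notice period: 66 calendar days after March 5, 2019 is May 10, 2019.
Adding 11 calendar days to May 10, 2019 gives May 21, 2019, which is the date disbursement becomes effective.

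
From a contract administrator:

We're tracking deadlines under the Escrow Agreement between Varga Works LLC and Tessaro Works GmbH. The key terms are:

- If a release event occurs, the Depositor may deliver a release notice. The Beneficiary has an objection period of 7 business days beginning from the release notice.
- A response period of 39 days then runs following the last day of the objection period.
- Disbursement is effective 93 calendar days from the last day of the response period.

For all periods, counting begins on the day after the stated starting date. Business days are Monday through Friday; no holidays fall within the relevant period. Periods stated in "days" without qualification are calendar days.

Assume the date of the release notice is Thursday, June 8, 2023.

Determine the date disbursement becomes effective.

October 29, 2023

From Thursday, June 8, 2023, 7 business days (Jun 9, Jun 12, Jun 13, Jun 14, Jun 15, Jun 16, Jun 19, skipping weekends) brings us to Monday, June 19, 2023, which is the last day of the objection period.
The last day of the response period: 39 calendar days after June 19, 2023 is July 28, 2023.
The date disbursement becomes effective: 93 calendar days after July 28, 2023 is October 29, 2023.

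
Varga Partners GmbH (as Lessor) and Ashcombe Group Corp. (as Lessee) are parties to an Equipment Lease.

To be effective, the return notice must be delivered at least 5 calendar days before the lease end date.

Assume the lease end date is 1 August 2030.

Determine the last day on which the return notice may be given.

Counting back 5 calendar days from 1 August 2030 gives 27 July 2030.

27 July 2030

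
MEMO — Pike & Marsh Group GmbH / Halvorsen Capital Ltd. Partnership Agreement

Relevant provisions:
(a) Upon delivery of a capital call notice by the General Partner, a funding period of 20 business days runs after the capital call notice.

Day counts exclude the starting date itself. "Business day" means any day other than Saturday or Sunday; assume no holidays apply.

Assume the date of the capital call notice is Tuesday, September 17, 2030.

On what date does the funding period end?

October 15, 2030

The last day of the funding period: counting 20 business days from Tuesday, September 17, 2030 (Sep 18, Sep 19, Sep 20, Sep 23, …, Oct 11, Oct 14, Oct 15, skipping weekends) reaches Tuesday, October 15, 2030.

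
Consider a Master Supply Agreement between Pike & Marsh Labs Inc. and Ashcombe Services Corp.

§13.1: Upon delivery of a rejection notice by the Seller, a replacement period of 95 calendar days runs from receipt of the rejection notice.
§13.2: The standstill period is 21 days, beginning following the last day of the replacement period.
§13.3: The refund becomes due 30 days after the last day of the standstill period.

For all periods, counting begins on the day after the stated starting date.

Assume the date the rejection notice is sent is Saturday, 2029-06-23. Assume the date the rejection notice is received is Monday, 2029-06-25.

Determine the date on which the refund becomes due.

2029-11-18

The last day of the replacement period: 95 calendar days after 2029-06-25 is 2029-09-28.
The last day of the standstill period: 21 calendar days after 2029-09-28 is 2029-10-19.
The date on which the refund becomes due: 2029-10-19 + 30 days = 2029-11-18.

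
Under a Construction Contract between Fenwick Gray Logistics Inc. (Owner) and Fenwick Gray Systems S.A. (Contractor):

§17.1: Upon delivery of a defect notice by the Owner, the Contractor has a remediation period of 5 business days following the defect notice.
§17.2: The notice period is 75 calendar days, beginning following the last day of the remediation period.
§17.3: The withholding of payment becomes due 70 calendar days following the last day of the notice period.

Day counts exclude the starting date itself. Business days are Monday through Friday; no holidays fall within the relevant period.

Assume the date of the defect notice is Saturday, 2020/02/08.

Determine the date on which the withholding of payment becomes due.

The last day of the remediation period: counting 5 business days from Saturday, 2020/02/08 (Feb 10, Feb 11, Feb 12, Feb 13, Feb 14, skipping weekends) reaches Friday, 2020/02/14.
The last day of the notice period: 75 calendar days after 2020/02/14 is 2020/04/29.
The date on which the withholding of payment becomes due: 70 calendar days after 2020/04/29 is 2020/07/08.

2020/07/08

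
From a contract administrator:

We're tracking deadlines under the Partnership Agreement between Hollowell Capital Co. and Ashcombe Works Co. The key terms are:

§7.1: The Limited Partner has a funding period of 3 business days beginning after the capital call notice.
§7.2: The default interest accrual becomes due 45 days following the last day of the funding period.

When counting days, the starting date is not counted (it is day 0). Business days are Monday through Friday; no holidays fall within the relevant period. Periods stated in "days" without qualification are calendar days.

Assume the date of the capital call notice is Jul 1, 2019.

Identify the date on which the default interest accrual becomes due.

The last day of the funding period: counting 3 business days from Monday, Jul 1, 2019 (Jul 2, Jul 3, Jul 4, skipping weekends) reaches Thursday, Jul 4, 2019.
The date on which the default interest accrual becomes due: Jul 4, 2019 + 45 days = Aug 18, 2019.

Aug 18, 2019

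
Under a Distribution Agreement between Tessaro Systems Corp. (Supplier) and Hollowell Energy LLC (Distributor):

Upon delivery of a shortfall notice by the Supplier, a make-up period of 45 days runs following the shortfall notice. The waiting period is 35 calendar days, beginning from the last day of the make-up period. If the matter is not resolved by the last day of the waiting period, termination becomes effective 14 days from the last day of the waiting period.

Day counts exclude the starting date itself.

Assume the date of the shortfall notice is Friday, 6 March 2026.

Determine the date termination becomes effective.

The last day of the make-up period: 45 calendar days after 6 March 2026 is 20 April 2026.
The last day of the waiting period: 35 calendar days after 20 April 2026 is 25 May 2026.
The date termination becomes effective: 25 May 2026 + 14 days = 8 June 2026.

8 June 2026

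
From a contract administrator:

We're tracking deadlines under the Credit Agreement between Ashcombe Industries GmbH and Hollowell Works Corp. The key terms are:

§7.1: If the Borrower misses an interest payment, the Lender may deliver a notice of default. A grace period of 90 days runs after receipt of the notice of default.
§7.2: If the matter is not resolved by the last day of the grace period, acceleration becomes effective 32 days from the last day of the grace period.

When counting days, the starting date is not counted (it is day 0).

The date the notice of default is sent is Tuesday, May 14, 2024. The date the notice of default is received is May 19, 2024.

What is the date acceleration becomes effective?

Sep 18, 2024

The last day of the grace period: May 19, 2024 + 90 days = Aug 17, 2024.
The date acceleration becomes effective: Aug 17, 2024 + 32 days = Sep 18, 2024.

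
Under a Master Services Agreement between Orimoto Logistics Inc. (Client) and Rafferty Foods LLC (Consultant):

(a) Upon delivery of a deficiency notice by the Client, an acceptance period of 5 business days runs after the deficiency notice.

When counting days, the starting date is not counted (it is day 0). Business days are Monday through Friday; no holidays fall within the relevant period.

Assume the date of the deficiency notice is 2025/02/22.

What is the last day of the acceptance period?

2025/02/28

The last day of the acceptance period: counting 5 business days from Saturday, 2025/02/22 (Feb 24, Feb 25, Feb 26, Feb 27, Feb 28, skipping weekends) reaches Friday, 2025/02/28.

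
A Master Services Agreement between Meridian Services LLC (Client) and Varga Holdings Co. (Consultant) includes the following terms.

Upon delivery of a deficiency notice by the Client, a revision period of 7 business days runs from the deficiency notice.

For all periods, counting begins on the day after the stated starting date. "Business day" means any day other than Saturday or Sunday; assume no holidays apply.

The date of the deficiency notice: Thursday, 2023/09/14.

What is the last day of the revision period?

From Thursday, 2023/09/14, 7 business days (Sep 15, Sep 18, Sep 19, Sep 20, Sep 21, Sep 22, Sep 25, skipping weekends) brings us to Monday, 2023/09/25, which is the last day of the revision period.

2023/09/25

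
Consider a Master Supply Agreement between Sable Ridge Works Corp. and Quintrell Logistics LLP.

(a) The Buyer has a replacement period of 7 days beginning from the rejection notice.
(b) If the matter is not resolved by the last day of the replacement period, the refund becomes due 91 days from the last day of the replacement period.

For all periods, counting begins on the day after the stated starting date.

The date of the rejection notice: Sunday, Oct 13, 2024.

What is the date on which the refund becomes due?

Jan 19, 2025

The last day of the replacement period: Oct 13, 2024 + 7 days = Oct 20, 2024.
Adding 91 calendar days to Oct 20, 2024 gives Jan 19, 2025, which is the date on which the refund becomes due.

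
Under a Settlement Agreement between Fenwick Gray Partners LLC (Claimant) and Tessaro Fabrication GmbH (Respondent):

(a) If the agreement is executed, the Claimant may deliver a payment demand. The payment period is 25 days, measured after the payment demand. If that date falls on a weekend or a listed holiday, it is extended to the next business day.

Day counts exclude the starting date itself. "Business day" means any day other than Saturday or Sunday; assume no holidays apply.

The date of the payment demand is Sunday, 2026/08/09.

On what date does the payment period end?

The last day of the payment period: 2026/08/09 + 25 days = 2026/09/03. 2026/09/03 is a Thursday, so no roll-forward applies.

2026/09/03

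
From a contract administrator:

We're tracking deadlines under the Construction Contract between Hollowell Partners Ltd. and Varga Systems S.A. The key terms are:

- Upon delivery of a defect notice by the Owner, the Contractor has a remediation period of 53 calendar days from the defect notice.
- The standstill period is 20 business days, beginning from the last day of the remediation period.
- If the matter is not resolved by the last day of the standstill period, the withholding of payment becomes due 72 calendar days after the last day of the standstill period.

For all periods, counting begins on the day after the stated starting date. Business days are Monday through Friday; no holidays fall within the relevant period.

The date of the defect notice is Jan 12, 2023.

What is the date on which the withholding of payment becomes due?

Jun 14, 2023

The last day of the remediation period: 53 calendar days after Jan 12, 2023 is Mar 6, 2023.
The last day of the standstill period: counting 20 business days from Monday, Mar 6, 2023 (Mar 7, Mar 8, Mar 9, Mar 10, …, Mar 30, Mar 31, Apr 3, skipping weekends) reaches Monday, Apr 3, 2023.
Adding 72 calendar days to Apr 3, 2023 gives Jun 14, 2023, which is the date on which the withholding of payment becomes due.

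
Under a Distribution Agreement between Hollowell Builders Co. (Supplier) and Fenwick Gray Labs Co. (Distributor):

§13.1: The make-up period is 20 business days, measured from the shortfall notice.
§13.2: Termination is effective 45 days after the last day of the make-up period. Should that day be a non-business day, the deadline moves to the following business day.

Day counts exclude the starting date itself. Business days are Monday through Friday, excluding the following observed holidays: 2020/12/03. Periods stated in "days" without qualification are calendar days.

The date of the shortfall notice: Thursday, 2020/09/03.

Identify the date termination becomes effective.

2020/11/16

The last day of the make-up period: 20 business days after Thursday, 2020/09/03, skipping weekends — Sep 4, Sep 7, Sep 8, Sep 9, …, Sep 29, Sep 30, Oct 1 — lands on Thursday, 2020/10/01.
The date termination becomes effective: 2020/10/01 + 45 days = 2020/11/15. That falls on a Sunday, so it rolls to the next business day, Monday, 2020/11/16.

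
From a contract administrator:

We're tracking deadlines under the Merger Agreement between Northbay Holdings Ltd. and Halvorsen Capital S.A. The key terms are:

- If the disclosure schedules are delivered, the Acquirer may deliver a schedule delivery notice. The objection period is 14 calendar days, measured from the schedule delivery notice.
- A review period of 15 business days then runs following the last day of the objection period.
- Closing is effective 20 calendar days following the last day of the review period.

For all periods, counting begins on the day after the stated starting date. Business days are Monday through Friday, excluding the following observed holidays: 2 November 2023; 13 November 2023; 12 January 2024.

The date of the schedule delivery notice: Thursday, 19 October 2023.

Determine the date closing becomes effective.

14 December 2023

The last day of the objection period: 14 calendar days after 19 October 2023 is 2 November 2023.
From Thursday, 2 November 2023, 15 business days (Nov 3, Nov 6, Nov 7, Nov 8, …, Nov 22, Nov 23, Nov 24, skipping weekends and the listed holiday on Nov 13) brings us to Friday, 24 November 2023, which is the last day of the review period.
The date closing becomes effective: 20 calendar days after 24 November 2023 is 14 December 2023.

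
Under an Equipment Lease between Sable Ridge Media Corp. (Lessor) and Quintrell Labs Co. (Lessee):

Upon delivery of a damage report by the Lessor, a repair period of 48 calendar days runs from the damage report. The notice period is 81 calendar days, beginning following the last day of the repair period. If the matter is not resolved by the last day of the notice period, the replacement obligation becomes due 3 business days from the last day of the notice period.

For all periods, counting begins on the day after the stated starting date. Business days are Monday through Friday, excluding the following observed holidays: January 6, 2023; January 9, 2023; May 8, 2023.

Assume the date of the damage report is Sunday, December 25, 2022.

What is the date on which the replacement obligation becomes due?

The last day of the repair period: 48 calendar days after December 25, 2022 is February 11, 2023.
The last day of the notice period: 81 calendar days after February 11, 2023 is May 3, 2023.
The date on which the replacement obligation becomes due: counting 3 business days from Wednesday, May 3, 2023 (May 4, May 5, May 9, skipping weekends and the listed holiday on May 8) reaches Tuesday, May 9, 2023.

May 9, 2023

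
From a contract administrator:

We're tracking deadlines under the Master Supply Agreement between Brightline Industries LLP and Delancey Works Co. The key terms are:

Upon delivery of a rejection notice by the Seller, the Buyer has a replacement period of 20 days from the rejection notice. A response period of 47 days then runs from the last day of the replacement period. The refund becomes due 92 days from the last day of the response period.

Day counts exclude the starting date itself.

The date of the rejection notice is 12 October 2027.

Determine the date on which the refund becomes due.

19 March 2028

The last day of the replacement period: 20 calendar days after 12 October 2027 is 1 November 2027.
The last day of the response period: 1 November 2027 + 47 days = 18 December 2027.
The date on which the refund becomes due: 92 calendar days after 18 December 2027 is 19 March 2028.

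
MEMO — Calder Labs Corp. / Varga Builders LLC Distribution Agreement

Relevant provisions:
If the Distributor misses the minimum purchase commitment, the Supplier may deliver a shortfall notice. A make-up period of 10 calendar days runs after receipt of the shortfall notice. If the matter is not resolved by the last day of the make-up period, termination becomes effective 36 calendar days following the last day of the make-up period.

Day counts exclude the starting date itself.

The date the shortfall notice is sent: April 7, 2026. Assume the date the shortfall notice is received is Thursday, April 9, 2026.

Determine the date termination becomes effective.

May 25, 2026

Adding 10 calendar days to April 9, 2026 gives April 19, 2026, which is the last day of the make-up period.
The date termination becomes effective: April 19, 2026 + 36 days = May 25, 2026.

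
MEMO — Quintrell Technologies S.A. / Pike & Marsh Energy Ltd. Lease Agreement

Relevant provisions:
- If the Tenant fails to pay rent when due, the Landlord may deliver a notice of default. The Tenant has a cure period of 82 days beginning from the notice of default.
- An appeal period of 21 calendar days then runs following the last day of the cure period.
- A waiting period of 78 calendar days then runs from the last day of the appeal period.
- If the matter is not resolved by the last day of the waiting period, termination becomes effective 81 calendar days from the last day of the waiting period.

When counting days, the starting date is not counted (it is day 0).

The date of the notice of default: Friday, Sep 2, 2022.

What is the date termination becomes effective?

The last day of the cure period: Sep 2, 2022 + 82 days = Nov 23, 2022.
Adding 21 calendar days to Nov 23, 2022 gives Dec 14, 2022, which is the last day of the appeal period.
The last day of the waiting period: Dec 14, 2022 + 78 days = Mar 2, 2023.
The date termination becomes effective: Mar 2, 2023 + 81 days = May 22, 2023.

May 22, 2023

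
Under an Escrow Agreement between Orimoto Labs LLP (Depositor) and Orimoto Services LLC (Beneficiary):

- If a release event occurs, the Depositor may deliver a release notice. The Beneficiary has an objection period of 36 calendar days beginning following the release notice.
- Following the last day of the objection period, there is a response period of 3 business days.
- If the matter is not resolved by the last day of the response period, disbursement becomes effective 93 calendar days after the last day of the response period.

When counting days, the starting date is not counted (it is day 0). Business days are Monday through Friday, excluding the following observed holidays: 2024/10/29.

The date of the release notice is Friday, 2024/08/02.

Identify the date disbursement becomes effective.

2024/12/13

The last day of the objection period: 36 calendar days after 2024/08/02 is 2024/09/07.
The last day of the response period: counting 3 business days from Saturday, 2024/09/07 (Sep 9, Sep 10, Sep 11, skipping weekends) reaches Wednesday, 2024/09/11.
The date disbursement becomes effective: 93 calendar days after 2024/09/11 is 2024/12/13.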